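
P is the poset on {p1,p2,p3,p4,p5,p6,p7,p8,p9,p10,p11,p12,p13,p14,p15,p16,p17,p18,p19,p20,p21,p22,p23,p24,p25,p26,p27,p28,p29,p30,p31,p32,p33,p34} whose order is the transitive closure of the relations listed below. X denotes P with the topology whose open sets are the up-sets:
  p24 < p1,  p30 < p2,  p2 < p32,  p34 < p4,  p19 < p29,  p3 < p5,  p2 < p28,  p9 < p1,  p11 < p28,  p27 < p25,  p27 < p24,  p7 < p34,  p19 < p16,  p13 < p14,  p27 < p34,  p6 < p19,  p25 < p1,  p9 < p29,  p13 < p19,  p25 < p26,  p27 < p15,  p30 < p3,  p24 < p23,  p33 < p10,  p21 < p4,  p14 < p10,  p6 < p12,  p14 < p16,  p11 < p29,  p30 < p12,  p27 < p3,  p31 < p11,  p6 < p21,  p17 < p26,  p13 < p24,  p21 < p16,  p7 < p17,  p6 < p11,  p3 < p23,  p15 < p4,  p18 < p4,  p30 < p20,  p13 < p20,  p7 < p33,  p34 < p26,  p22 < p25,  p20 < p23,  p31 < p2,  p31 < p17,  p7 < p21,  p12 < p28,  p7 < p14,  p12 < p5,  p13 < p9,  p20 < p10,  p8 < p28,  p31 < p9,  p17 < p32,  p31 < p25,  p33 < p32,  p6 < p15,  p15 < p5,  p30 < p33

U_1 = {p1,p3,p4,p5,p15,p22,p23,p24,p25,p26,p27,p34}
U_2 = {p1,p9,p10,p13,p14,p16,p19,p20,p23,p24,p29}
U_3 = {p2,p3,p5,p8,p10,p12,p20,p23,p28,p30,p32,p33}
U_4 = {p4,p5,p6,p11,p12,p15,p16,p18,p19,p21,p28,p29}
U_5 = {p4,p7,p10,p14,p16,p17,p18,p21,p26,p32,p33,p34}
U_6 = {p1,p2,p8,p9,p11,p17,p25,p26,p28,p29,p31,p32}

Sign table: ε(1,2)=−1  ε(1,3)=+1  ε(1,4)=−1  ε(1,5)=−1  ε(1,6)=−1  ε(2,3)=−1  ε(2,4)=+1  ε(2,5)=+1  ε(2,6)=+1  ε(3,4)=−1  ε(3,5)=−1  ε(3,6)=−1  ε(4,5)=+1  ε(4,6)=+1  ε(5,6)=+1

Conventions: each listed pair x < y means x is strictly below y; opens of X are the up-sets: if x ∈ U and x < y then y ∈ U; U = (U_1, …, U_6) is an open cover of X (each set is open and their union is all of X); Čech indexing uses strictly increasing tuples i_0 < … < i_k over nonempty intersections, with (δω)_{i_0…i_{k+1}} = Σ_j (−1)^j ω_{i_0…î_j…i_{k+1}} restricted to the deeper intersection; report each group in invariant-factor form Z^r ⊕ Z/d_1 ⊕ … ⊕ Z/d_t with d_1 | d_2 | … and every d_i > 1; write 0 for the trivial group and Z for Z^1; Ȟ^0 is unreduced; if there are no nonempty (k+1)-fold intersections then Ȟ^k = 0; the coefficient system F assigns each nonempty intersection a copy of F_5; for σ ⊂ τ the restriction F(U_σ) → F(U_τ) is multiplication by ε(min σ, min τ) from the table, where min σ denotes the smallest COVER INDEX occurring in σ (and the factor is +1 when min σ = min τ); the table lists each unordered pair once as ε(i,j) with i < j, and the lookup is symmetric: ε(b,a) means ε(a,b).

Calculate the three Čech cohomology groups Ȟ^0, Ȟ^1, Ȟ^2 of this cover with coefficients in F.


Ȟ^0 ≅ Z/5,  Ȟ^1 ≅ 0,  Ȟ^2 ≅ 0

nonempty intersections:
  U12={p1,p23,p24} U13={p3,p5,p23} U14={p4,p5,p15} U15={p4,p26,p34} U16={p1,p25,p26} U23={p10,p20,p23} U24={p16,p19,p29} U25={p10,p14,p16} U26={p1,p9,p29} U34={p5,p12,p28} U35={p10,p32,p33} U36={p2,p8,p28,p32} U45={p4,p16,p18,p21} U46={p11,p28,p29} U56={p17,p26,p32}
  U123={p23} U126={p1} U134={p5} U145={p4} U156={p26} U235={p10} U245={p16} U246={p29} U346={p28} U356={p32}
C dims 6,15,10; δ0: rk_F5 5; δ1: rk_F5 10
Ȟ^0: (6−5)−0=1 ⇒ Z/5
Ȟ^1: (15−10)−5=0 ⇒ 0
Ȟ^2: (10−0)−10=0 ⇒ 0


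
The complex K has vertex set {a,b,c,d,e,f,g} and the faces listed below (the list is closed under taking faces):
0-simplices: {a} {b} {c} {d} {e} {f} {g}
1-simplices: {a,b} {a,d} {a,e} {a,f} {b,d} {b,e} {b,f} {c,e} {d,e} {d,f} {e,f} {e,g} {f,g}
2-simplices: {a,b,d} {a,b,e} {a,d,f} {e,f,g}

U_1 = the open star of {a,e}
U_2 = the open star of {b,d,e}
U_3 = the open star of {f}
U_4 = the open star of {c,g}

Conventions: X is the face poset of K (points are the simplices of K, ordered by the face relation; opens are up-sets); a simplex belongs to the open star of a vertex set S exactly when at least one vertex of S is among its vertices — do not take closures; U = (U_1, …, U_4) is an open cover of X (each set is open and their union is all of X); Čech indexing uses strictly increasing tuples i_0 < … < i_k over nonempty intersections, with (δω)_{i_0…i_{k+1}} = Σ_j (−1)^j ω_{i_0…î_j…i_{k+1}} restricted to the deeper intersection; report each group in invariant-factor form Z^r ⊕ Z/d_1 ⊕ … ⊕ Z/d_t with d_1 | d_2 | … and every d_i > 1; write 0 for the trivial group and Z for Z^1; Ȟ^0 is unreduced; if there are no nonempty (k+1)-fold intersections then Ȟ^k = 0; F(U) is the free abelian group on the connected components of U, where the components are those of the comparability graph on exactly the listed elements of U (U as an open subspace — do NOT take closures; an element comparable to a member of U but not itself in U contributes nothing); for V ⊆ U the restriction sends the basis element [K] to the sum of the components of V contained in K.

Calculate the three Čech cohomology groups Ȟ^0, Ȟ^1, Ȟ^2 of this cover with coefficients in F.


Ȟ^0 = Z; Ȟ^1 = Z^2; Ȟ^2 = 0

nonempty intersections:
  U1={{a},{e},{a,b},{a,d},{a,e},{a,f},{b,e},{c,e},{d,e},{e,f},{e,g},{a,b,d},{a,b,e},{a,d,f},{e,f,g}} U2={{b},{d},{e},{a,b},{a,d},{a,e},{b,d},{b,e},{b,f},{c,e},{d,e},{d,f},{e,f},{e,g},{a,b,d},{a,b,e},{a,d,f},{e,f,g}} U3={{f},{a,f},{b,f},{d,f},{e,f},{f,g},{a,d,f},{e,f,g}} U4={{c},{g},{c,e},{e,g},{f,g},{e,f,g}}
  U12={{e},{a,b},{a,d},{a,e},{b,e},{c,e},{d,e},{e,f},{e,g},{a,b,d},{a,b,e},{a,d,f},{e,f,g}} U13={{a,f},{e,f},{a,d,f},{e,f,g}} U14={{c,e},{e,g},{e,f,g}} U23={{b,f},{d,f},{e,f},{a,d,f},{e,f,g}} U24={{c,e},{e,g},{e,f,g}} U34={{f,g},{e,f,g}}
  U123={{e,f},{a,d,f},{e,f,g}} U124={{c,e},{e,g},{e,f,g}} U134={{e,f,g}} U234={{e,f,g}}
  U1234={{e,f,g}}
components per intersection:
  U1: {{a},{e},{a,b},{a,d},{a,e},{a,f},{b,e},{c,e},{d,e},{e,f},{e,g},{a,b,d},{a,b,e},{a,d,f},{e,f,g}}
  U2: {{b},{d},{e},{a,b},{a,d},{a,e},{b,d},{b,e},{b,f},{c,e},{d,e},{d,f},{e,f},{e,g},{a,b,d},{a,b,e},{a,d,f},{e,f,g}}
  U3: {{f},{a,f},{b,f},{d,f},{e,f},{f,g},{a,d,f},{e,f,g}}
  U4: {{c},{c,e}} {{g},{e,g},{f,g},{e,f,g}}
  U12: {{e},{a,b},{a,d},{a,e},{b,e},{c,e},{d,e},{e,f},{e,g},{a,b,d},{a,b,e},{a,d,f},{e,f,g}}
  U13: {{a,f},{a,d,f}} {{e,f},{e,f,g}}
  U14: {{c,e}} {{e,g},{e,f,g}}
  U23: {{b,f}} {{d,f},{a,d,f}} {{e,f},{e,f,g}}
  U24: {{c,e}} {{e,g},{e,f,g}}
  U34: {{f,g},{e,f,g}}
  U123: {{e,f},{e,f,g}} {{a,d,f}}
  U124: {{c,e}} {{e,g},{e,f,g}}
  U134: {{e,f,g}}
  U234: {{e,f,g}}
  U1234: {{e,f,g}}
C dims 5,11,6,1; δ0: rk 4, SNF 1^4; δ1: rk 5, SNF 1^5; δ2: rk 1, SNF 1^1
Ȟ^0: (5−4)−0=1 ⇒ Z
Ȟ^1: (11−5)−4=2 ⇒ Z^2
Ȟ^2: (6−1)−5=0 ⇒ 0


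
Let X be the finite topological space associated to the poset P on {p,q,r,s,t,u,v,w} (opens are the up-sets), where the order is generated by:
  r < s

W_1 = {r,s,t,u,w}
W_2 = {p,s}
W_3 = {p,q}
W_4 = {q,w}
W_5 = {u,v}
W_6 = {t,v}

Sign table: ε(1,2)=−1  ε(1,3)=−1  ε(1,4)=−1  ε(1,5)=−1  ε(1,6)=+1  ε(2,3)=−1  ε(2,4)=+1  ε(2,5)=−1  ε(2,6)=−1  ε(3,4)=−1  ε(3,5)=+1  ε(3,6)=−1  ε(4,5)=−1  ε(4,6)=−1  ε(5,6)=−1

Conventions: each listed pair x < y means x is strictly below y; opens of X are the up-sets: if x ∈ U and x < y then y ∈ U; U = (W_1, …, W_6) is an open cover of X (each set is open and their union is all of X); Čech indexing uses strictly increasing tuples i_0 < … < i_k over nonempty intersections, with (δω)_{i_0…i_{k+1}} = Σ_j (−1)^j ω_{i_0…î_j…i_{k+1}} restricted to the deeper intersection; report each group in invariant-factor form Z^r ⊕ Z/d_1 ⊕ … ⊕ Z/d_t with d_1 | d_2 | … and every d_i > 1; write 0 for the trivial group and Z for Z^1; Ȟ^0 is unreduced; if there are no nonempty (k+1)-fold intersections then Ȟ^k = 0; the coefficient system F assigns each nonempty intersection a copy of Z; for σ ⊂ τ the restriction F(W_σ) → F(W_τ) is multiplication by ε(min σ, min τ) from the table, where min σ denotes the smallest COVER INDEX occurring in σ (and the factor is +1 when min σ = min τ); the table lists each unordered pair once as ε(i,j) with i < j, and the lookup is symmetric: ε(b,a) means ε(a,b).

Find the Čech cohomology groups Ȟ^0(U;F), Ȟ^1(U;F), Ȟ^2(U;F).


Ȟ^0 = Z,  Ȟ^1 = Z^2,  Ȟ^2 = 0

cover nerve:
  W12={s} W14={w} W15={u} W16={t} W23={p} W34={q} W56={v}
C dims 6,7; δ0: rk 5, SNF 1^5
Ȟ^0: (6−5)−0=1 ⇒ Z
Ȟ^1: (7−0)−5=2 ⇒ Z^2
Ȟ^2: (0−0)−0=0 ⇒ 0


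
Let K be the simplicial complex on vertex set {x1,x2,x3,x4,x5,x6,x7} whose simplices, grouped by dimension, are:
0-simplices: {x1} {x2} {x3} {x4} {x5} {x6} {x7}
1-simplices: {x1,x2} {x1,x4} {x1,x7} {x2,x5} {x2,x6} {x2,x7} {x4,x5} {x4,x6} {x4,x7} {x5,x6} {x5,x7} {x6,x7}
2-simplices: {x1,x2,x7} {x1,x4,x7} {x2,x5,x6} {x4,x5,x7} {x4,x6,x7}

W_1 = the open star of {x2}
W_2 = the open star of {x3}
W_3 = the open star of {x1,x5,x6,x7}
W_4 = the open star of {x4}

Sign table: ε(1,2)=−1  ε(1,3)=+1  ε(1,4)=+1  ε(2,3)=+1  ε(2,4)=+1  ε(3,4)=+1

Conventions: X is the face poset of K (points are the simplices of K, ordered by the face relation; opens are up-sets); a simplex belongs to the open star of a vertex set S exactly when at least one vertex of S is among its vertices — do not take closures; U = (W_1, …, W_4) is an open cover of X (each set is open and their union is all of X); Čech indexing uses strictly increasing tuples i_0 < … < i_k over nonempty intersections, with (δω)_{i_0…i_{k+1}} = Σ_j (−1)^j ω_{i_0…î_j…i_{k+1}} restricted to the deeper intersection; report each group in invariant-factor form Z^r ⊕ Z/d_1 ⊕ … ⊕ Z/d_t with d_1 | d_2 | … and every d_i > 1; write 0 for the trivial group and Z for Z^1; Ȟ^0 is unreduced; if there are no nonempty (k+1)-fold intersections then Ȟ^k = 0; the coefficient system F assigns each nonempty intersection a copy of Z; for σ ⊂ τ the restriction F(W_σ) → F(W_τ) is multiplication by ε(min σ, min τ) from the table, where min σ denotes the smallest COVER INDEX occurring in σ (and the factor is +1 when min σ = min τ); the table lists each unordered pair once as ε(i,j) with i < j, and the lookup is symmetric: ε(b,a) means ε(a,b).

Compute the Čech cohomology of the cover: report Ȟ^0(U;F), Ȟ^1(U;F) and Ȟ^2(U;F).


Ȟ^0(U;F) ≅ Z^2; Ȟ^1(U;F) ≅ 0; Ȟ^2(U;F) ≅ 0

nonempty intersections:
  W1={{x2},{x1,x2},{x2,x5},{x2,x6},{x2,x7},{x1,x2,x7},{x2,x5,x6}} W2={{x3}} W3={{x1},{x5},{x6},{x7},{x1,x2},{x1,x4},{x1,x7},{x2,x5},{x2,x6},{x2,x7},{x4,x5},{x4,x6},{x4,x7},{x5,x6},{x5,x7},{x6,x7},{x1,x2,x7},{x1,x4,x7},{x2,x5,x6},{x4,x5,x7},{x4,x6,x7}} W4={{x4},{x1,x4},{x4,x5},{x4,x6},{x4,x7},{x1,x4,x7},{x4,x5,x7},{x4,x6,x7}}
  W13={{x1,x2},{x2,x5},{x2,x6},{x2,x7},{x1,x2,x7},{x2,x5,x6}} W34={{x1,x4},{x4,x5},{x4,x6},{x4,x7},{x1,x4,x7},{x4,x5,x7},{x4,x6,x7}}
C dims 4,2; δ0: rk 2, SNF 1^2
Ȟ^0: (4−2)−0=2 ⇒ Z^2
Ȟ^1: (2−0)−2=0 ⇒ 0
Ȟ^2: (0−0)−0=0 ⇒ 0


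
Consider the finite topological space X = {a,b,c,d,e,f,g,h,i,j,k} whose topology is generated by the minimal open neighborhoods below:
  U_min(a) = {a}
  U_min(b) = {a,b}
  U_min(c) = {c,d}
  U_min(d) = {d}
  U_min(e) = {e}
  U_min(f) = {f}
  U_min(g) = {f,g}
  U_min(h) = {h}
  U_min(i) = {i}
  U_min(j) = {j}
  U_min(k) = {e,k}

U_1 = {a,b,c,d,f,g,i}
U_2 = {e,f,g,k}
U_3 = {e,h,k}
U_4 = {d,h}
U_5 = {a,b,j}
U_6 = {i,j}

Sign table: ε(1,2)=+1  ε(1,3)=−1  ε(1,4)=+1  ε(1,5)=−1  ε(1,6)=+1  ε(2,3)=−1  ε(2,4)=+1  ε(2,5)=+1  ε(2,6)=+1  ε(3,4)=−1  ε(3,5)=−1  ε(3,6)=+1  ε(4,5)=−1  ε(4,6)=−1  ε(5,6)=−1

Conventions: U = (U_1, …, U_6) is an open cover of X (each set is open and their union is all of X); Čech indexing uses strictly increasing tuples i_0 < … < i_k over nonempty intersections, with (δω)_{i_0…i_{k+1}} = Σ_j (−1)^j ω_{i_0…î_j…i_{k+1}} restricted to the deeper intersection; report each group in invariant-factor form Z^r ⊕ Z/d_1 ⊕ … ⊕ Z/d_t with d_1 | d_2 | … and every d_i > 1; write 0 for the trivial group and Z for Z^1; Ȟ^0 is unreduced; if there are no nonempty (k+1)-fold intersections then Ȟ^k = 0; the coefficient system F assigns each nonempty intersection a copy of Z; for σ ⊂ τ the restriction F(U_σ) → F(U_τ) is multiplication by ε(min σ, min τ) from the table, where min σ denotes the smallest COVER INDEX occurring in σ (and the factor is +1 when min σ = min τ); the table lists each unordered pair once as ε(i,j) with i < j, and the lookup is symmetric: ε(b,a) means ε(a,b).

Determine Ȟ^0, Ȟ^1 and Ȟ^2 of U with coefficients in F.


nonempty overlaps:
  U12={f,g} U14={d} U15={a,b} U16={i} U23={e,k} U34={h} U56={j}
C dims 6,7; δ0: rk 5, SNF 1^5
degree 0: 6−5−0 = 1 → Ȟ^0 ≅ Z
degree 1: 7−0−5 = 2 → Ȟ^1 ≅ Z^2
degree 2: 0−0−0 = 0 → Ȟ^2 ≅ 0

Ȟ^0(U;F) ≅ Z,  Ȟ^1(U;F) ≅ Z^2,  Ȟ^2(U;F) ≅ 0


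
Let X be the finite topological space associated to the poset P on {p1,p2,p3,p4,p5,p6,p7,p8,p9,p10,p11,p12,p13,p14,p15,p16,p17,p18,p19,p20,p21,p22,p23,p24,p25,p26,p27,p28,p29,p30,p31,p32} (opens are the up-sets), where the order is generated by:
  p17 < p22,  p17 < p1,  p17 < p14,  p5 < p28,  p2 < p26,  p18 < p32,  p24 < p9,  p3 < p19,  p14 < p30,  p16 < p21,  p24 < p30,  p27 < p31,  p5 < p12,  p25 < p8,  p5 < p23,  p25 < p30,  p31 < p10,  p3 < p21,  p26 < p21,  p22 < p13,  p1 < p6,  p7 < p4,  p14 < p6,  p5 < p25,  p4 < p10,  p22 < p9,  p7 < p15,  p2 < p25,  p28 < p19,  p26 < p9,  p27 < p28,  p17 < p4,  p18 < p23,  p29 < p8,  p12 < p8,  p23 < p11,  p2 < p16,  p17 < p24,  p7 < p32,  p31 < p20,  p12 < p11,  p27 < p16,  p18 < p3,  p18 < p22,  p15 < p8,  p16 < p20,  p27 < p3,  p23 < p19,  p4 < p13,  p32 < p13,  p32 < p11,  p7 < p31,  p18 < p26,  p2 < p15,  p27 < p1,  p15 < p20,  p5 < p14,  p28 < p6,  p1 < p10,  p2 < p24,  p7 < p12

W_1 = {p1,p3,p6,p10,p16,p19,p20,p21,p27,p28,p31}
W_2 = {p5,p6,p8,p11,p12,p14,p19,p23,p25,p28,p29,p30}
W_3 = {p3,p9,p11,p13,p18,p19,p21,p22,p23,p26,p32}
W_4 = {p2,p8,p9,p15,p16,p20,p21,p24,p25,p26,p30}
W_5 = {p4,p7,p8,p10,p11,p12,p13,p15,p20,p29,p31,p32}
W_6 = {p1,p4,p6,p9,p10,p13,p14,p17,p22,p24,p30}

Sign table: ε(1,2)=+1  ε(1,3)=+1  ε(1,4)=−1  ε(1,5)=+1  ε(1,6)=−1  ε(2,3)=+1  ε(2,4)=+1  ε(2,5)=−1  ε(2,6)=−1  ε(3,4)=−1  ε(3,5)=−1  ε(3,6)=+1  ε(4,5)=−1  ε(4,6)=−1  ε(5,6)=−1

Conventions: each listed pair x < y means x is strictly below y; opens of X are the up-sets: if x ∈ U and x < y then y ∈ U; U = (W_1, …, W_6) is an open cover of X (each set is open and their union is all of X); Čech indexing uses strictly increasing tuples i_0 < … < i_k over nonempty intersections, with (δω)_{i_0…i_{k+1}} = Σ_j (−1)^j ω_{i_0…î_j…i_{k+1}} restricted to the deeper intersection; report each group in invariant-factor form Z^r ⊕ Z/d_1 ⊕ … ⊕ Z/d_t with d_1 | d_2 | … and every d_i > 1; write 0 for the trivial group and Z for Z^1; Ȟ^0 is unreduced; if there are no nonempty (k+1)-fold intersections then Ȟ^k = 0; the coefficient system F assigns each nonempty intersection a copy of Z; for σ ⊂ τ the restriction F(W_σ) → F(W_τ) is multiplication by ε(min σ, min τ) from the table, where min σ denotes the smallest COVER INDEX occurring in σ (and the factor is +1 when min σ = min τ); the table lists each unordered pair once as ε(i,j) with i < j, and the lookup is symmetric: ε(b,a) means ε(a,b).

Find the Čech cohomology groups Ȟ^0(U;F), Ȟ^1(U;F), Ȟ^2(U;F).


intersection data:
  W12={p6,p19,p28} W13={p3,p19,p21} W14={p16,p20,p21} W15={p10,p20,p31} W16={p1,p6,p10} W23={p11,p19,p23} W24={p8,p25,p30} W25={p8,p11,p12,p29} W26={p6,p14,p30} W34={p9,p21,p26} W35={p11,p13,p32} W36={p9,p13,p22} W45={p8,p15,p20} W46={p9,p24,p30} W56={p4,p10,p13}
  W123={p19} W126={p6} W134={p21} W145={p20} W156={p10} W235={p11} W245={p8} W246={p30} W346={p9} W356={p13}
C dims 6,15,10; δ0: rk 6, SNF 1^5·2; δ1: rk 9, SNF 1^9
Ȟ^0 = (6 − 6) − 0 = 0, so Ȟ^0 ≅ 0
Ȟ^1 = (15 − 9) − 6 = 0 plus torsion [2], so Ȟ^1 ≅ Z/2
Ȟ^2 = (10 − 0) − 9 = 1, so Ȟ^2 ≅ Z

Ȟ^0 ≅ 0,  Ȟ^1 ≅ Z/2,  Ȟ^2 ≅ Z


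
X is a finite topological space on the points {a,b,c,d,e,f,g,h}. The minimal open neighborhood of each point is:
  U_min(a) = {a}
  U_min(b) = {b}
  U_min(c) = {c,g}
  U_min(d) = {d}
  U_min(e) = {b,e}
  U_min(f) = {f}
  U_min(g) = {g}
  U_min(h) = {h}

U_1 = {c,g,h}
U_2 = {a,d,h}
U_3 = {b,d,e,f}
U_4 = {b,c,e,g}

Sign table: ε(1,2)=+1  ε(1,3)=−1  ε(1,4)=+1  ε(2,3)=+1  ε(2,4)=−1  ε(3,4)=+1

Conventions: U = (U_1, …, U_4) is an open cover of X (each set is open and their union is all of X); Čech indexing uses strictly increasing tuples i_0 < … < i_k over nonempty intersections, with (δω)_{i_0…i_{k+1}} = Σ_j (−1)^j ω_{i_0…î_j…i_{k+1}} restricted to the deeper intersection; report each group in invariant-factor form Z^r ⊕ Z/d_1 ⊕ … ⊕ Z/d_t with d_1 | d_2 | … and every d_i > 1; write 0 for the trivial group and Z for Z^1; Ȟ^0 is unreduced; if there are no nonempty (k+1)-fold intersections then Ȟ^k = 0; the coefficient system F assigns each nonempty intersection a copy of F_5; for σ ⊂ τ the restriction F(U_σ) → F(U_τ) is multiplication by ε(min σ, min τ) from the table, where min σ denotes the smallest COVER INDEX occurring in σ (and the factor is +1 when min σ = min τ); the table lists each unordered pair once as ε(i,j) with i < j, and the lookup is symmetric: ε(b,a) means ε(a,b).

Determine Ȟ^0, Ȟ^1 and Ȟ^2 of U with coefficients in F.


nerve simplices:
  U12={h} U14={c,g} U23={d} U34={b,e}
C dims 4,4; δ0: rk_F5 3
degree 0: 4−3−0 = 1 → Ȟ^0 ≅ Z/5
degree 1: 4−0−3 = 1 → Ȟ^1 ≅ Z/5
degree 2: 0−0−0 = 0 → Ȟ^2 ≅ 0

Ȟ^0 = Z/5; Ȟ^1 = Z/5; Ȟ^2 = 0


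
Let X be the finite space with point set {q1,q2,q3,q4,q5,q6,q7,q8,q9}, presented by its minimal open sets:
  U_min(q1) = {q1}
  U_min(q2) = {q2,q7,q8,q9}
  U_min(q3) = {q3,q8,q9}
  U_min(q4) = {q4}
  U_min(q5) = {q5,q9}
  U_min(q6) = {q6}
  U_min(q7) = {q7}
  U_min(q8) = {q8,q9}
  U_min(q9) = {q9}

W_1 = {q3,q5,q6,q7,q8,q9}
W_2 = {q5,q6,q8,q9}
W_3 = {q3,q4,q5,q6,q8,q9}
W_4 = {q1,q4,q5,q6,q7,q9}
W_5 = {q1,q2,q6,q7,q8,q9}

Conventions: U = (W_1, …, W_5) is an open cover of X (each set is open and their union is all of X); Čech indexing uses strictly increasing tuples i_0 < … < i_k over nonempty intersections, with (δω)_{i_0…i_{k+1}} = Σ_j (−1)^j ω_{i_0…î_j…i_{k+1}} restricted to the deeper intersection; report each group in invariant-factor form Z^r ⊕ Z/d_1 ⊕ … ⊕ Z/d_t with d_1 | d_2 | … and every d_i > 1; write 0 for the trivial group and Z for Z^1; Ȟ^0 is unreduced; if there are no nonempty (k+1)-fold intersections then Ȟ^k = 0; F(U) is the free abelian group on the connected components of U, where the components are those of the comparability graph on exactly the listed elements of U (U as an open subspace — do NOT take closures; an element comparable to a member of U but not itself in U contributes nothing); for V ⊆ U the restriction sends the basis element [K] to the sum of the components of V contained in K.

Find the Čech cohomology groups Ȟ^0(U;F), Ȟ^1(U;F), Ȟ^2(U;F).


Ȟ^0 ≅ Z^4; Ȟ^1 ≅ 0; Ȟ^2 ≅ 0

nerve simplices:
  W12={q5,q6,q8,q9} W13={q3,q5,q6,q8,q9} W14={q5,q6,q7,q9} W15={q6,q7,q8,q9} W23={q5,q6,q8,q9} W24={q5,q6,q9} W25={q6,q8,q9} W34={q4,q5,q6,q9} W35={q6,q8,q9} W45={q1,q6,q7,q9}
  W123={q5,q6,q8,q9} W124={q5,q6,q9} W125={q6,q8,q9} W134={q5,q6,q9} W135={q6,q8,q9} W145={q6,q7,q9} W234={q5,q6,q9} W235={q6,q8,q9} W245={q6,q9} W345={q6,q9}
  W1234={q5,q6,q9} W1235={q6,q8,q9} W1245={q6,q9} W1345={q6,q9} W2345={q6,q9}
  W12345={q6,q9}
components per intersection:
  W1: {q3,q5,q8,q9} {q6} {q7}
  W2: {q5,q8,q9} {q6}
  W3: {q3,q5,q8,q9} {q4} {q6}
  W4: {q1} {q4} {q5,q9} {q6} {q7}
  W5: {q1} {q2,q7,q8,q9} {q6}
  W12: {q5,q8,q9} {q6}
  W13: {q3,q5,q8,q9} {q6}
  W14: {q5,q9} {q6} {q7}
  W15: {q6} {q7} {q8,q9}
  W23: {q5,q8,q9} {q6}
  W24: {q5,q9} {q6}
  W25: {q6} {q8,q9}
  W34: {q4} {q5,q9} {q6}
  W35: {q6} {q8,q9}
  W45: {q1} {q6} {q7} {q9}
  W123: {q5,q8,q9} {q6}
  W124: {q5,q9} {q6}
  W125: {q6} {q8,q9}
  W134: {q5,q9} {q6}
  W135: {q6} {q8,q9}
  W145: {q6} {q7} {q9}
  W234: {q5,q9} {q6}
  W235: {q6} {q8,q9}
  W245: {q6} {q9}
  W345: {q6} {q9}
  W1234: {q5,q9} {q6}
  W1235: {q6} {q8,q9}
  W1245: {q6} {q9}
  W1345: {q6} {q9}
  W2345: {q6} {q9}
  W12345: {q6} {q9}
C dims 16,25,21,10; δ0: rk 12, SNF 1^12; δ1: rk 13, SNF 1^13; δ2: rk 8, SNF 1^8
degree 0: 16−12−0 = 4 → Ȟ^0 ≅ Z^4
degree 1: 25−13−12 = 0 → Ȟ^1 ≅ 0
degree 2: 21−8−13 = 0 → Ȟ^2 ≅ 0


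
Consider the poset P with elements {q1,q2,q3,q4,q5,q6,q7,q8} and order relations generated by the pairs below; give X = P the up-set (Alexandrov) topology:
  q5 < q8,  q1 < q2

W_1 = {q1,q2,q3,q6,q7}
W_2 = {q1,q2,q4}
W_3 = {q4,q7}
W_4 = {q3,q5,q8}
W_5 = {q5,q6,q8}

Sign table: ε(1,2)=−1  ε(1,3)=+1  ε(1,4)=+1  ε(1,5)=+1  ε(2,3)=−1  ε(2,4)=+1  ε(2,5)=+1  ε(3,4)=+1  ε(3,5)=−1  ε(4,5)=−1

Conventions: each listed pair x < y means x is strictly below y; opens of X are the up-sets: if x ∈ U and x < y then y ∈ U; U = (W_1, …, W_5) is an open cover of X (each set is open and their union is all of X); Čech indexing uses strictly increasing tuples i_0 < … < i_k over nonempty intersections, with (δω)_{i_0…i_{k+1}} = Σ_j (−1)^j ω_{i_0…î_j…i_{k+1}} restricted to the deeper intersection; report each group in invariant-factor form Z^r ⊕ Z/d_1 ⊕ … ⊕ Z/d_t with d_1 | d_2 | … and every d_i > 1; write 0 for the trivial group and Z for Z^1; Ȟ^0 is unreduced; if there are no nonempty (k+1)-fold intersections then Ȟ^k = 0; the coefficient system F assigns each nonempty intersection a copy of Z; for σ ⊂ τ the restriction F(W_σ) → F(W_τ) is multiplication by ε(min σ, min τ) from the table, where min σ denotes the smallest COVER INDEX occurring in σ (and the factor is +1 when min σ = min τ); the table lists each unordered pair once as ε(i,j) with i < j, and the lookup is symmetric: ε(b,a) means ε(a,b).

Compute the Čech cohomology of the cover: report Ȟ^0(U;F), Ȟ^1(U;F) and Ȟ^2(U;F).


cover nerve:
  W12={q1,q2} W13={q7} W14={q3} W15={q6} W23={q4} W45={q5,q8}
C dims 5,6; δ0: rk 5, SNF 1^4·2
Ȟ^0: (5−5)−0=0 ⇒ 0
Ȟ^1: (6−0)−5=1 plus torsion [2] ⇒ Z ⊕ Z/2
Ȟ^2: (0−0)−0=0 ⇒ 0

Ȟ^0(U;F) ≅ 0; Ȟ^1(U;F) ≅ Z ⊕ Z/2; Ȟ^2(U;F) ≅ 0


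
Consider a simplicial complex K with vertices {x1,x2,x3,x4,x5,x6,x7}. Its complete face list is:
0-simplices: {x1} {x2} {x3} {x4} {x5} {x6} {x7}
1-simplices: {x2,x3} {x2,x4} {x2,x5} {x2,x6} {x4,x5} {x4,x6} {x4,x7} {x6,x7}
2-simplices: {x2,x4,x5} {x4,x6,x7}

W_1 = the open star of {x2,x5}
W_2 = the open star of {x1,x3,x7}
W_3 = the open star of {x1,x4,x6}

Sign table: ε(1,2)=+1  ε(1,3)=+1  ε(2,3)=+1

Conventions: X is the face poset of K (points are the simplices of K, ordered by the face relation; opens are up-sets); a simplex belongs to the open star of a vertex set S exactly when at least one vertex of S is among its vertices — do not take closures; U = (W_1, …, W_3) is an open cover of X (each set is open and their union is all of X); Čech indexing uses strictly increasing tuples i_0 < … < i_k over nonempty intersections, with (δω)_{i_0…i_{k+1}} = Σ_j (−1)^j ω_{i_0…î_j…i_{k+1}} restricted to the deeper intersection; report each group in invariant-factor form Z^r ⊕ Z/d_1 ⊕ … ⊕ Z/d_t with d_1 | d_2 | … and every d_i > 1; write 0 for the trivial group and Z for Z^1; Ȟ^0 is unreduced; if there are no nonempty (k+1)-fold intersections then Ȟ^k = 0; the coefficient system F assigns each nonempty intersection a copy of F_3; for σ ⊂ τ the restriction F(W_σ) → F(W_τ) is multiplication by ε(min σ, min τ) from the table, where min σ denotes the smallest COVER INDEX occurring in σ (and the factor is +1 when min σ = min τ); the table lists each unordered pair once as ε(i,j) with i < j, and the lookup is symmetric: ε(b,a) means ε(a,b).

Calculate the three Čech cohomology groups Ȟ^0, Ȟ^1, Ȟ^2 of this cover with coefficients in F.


Ȟ^0 ≅ Z/3, Ȟ^1 ≅ Z/3 and Ȟ^2 ≅ 0

nonempty intersections:
  W1={{x2},{x5},{x2,x3},{x2,x4},{x2,x5},{x2,x6},{x4,x5},{x2,x4,x5}} W2={{x1},{x3},{x7},{x2,x3},{x4,x7},{x6,x7},{x4,x6,x7}} W3={{x1},{x4},{x6},{x2,x4},{x2,x6},{x4,x5},{x4,x6},{x4,x7},{x6,x7},{x2,x4,x5},{x4,x6,x7}}
  W12={{x2,x3}} W13={{x2,x4},{x2,x6},{x4,x5},{x2,x4,x5}} W23={{x1},{x4,x7},{x6,x7},{x4,x6,x7}}
C dims 3,3; δ0: rk_F3 2
Ȟ^0: (3−2)−0=1 ⇒ Z/3
Ȟ^1: (3−0)−2=1 ⇒ Z/3
Ȟ^2: (0−0)−0=0 ⇒ 0


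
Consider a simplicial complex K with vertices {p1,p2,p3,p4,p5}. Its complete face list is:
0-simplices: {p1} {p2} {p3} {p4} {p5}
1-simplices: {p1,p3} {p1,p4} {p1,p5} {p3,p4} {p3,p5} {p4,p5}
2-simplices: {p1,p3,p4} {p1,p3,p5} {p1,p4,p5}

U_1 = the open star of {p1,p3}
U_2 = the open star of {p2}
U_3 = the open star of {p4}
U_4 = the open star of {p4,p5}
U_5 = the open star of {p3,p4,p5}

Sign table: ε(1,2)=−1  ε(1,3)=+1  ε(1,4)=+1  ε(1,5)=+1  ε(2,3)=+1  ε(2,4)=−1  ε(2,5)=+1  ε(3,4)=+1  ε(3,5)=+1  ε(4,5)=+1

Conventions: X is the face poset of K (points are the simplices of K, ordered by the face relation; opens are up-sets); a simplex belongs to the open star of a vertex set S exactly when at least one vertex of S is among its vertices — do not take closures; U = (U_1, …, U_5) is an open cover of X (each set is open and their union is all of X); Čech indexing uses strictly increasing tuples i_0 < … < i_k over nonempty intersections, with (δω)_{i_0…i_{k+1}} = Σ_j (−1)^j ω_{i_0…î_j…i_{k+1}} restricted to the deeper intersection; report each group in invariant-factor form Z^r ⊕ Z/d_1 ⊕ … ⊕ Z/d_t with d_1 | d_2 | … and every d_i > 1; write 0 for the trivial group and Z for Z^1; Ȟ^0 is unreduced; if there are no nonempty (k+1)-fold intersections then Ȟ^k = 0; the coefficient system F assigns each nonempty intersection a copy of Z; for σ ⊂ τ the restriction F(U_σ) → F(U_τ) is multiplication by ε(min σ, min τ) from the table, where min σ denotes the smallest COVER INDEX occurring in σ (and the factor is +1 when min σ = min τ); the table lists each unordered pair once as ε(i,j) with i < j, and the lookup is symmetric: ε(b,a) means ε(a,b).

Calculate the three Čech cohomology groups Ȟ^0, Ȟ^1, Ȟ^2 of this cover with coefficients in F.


Ȟ^0 ≅ Z^2; Ȟ^1 ≅ 0; Ȟ^2 ≅ 0

nerve of the cover:
  U1={{p1},{p3},{p1,p3},{p1,p4},{p1,p5},{p3,p4},{p3,p5},{p1,p3,p4},{p1,p3,p5},{p1,p4,p5}} U2={{p2}} U3={{p4},{p1,p4},{p3,p4},{p4,p5},{p1,p3,p4},{p1,p4,p5}} U4={{p4},{p5},{p1,p4},{p1,p5},{p3,p4},{p3,p5},{p4,p5},{p1,p3,p4},{p1,p3,p5},{p1,p4,p5}} U5={{p3},{p4},{p5},{p1,p3},{p1,p4},{p1,p5},{p3,p4},{p3,p5},{p4,p5},{p1,p3,p4},{p1,p3,p5},{p1,p4,p5}}
  U13={{p1,p4},{p3,p4},{p1,p3,p4},{p1,p4,p5}} U14={{p1,p4},{p1,p5},{p3,p4},{p3,p5},{p1,p3,p4},{p1,p3,p5},{p1,p4,p5}} U15={{p3},{p1,p3},{p1,p4},{p1,p5},{p3,p4},{p3,p5},{p1,p3,p4},{p1,p3,p5},{p1,p4,p5}} U34={{p4},{p1,p4},{p3,p4},{p4,p5},{p1,p3,p4},{p1,p4,p5}} U35={{p4},{p1,p4},{p3,p4},{p4,p5},{p1,p3,p4},{p1,p4,p5}} U45={{p4},{p5},{p1,p4},{p1,p5},{p3,p4},{p3,p5},{p4,p5},{p1,p3,p4},{p1,p3,p5},{p1,p4,p5}}
  U134={{p1,p4},{p3,p4},{p1,p3,p4},{p1,p4,p5}} U135={{p1,p4},{p3,p4},{p1,p3,p4},{p1,p4,p5}} U145={{p1,p4},{p1,p5},{p3,p4},{p3,p5},{p1,p3,p4},{p1,p3,p5},{p1,p4,p5}} U345={{p4},{p1,p4},{p3,p4},{p4,p5},{p1,p3,p4},{p1,p4,p5}}
  U1345={{p1,p4},{p3,p4},{p1,p3,p4},{p1,p4,p5}}
C dims 5,6,4,1; δ0: rk 3, SNF 1^3; δ1: rk 3, SNF 1^3; δ2: rk 1, SNF 1^1
Ȟ^0 = (5 − 3) − 0 = 2, so Ȟ^0 ≅ Z^2
Ȟ^1 = (6 − 3) − 3 = 0, so Ȟ^1 ≅ 0
Ȟ^2 = (4 − 1) − 3 = 0, so Ȟ^2 ≅ 0


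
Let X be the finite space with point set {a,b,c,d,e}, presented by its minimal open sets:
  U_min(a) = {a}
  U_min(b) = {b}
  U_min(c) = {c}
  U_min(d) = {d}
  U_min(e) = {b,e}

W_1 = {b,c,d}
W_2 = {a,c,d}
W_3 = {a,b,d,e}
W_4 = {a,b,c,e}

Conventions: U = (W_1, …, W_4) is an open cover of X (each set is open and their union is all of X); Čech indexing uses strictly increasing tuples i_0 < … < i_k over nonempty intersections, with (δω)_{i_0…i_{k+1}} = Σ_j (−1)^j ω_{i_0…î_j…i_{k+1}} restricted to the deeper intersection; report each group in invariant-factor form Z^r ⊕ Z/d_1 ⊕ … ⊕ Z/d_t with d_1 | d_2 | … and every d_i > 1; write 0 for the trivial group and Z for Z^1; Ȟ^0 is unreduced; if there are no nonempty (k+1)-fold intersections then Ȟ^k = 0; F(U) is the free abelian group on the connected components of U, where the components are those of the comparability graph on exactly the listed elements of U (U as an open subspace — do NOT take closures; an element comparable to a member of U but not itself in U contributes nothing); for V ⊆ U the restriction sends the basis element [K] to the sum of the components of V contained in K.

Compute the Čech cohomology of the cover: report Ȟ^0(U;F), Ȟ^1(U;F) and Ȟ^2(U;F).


Ȟ^0 = Z^4, Ȟ^1 = 0 and Ȟ^2 = 0

cover nerve:
  W12={c,d} W13={b,d} W14={b,c} W23={a,d} W24={a,c} W34={a,b,e}
  W123={d} W124={c} W134={b} W234={a}
components per intersection:
  W1: {b} {c} {d}
  W2: {a} {c} {d}
  W3: {a} {b,e} {d}
  W4: {a} {b,e} {c}
  W12: {c} {d}
  W13: {b} {d}
  W14: {b} {c}
  W23: {a} {d}
  W24: {a} {c}
  W34: {a} {b,e}
  W123: {d}
  W124: {c}
  W134: {b}
  W234: {a}
C dims 12,12,4; δ0: rk 8, SNF 1^8; δ1: rk 4, SNF 1^4
Ȟ^0: (12−8)−0=4 ⇒ Z^4
Ȟ^1: (12−4)−8=0 ⇒ 0
Ȟ^2: (4−0)−4=0 ⇒ 0


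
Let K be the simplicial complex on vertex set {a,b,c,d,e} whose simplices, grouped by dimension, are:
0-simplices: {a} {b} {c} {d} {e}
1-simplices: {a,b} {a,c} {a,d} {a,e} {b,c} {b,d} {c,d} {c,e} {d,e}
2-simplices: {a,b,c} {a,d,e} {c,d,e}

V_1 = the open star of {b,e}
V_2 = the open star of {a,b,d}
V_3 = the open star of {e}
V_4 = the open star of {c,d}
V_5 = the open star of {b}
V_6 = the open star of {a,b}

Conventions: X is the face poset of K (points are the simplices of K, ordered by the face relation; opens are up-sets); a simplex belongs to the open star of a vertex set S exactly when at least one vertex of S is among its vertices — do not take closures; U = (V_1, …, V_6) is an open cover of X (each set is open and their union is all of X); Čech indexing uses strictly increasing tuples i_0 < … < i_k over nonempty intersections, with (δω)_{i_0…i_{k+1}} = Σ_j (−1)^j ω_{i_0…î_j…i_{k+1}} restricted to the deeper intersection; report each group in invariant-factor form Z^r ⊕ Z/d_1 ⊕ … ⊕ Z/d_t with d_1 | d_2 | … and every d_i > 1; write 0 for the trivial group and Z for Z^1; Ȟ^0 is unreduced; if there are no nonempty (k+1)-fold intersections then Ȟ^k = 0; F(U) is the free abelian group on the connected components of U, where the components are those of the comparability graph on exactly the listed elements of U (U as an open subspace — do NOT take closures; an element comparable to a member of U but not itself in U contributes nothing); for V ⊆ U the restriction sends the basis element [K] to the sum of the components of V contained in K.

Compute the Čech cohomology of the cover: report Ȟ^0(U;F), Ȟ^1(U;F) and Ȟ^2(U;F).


nonempty intersections:
  V1={{b},{e},{a,b},{a,e},{b,c},{b,d},{c,e},{d,e},{a,b,c},{a,d,e},{c,d,e}} V2={{a},{b},{d},{a,b},{a,c},{a,d},{a,e},{b,c},{b,d},{c,d},{d,e},{a,b,c},{a,d,e},{c,d,e}} V3={{e},{a,e},{c,e},{d,e},{a,d,e},{c,d,e}} V4={{c},{d},{a,c},{a,d},{b,c},{b,d},{c,d},{c,e},{d,e},{a,b,c},{a,d,e},{c,d,e}} V5={{b},{a,b},{b,c},{b,d},{a,b,c}} V6={{a},{b},{a,b},{a,c},{a,d},{a,e},{b,c},{b,d},{a,b,c},{a,d,e}}
  V12={{b},{a,b},{a,e},{b,c},{b,d},{d,e},{a,b,c},{a,d,e},{c,d,e}} V13={{e},{a,e},{c,e},{d,e},{a,d,e},{c,d,e}} V14={{b,c},{b,d},{c,e},{d,e},{a,b,c},{a,d,e},{c,d,e}} V15={{b},{a,b},{b,c},{b,d},{a,b,c}} V16={{b},{a,b},{a,e},{b,c},{b,d},{a,b,c},{a,d,e}} V23={{a,e},{d,e},{a,d,e},{c,d,e}} V24={{d},{a,c},{a,d},{b,c},{b,d},{c,d},{d,e},{a,b,c},{a,d,e},{c,d,e}} V25={{b},{a,b},{b,c},{b,d},{a,b,c}} V26={{a},{b},{a,b},{a,c},{a,d},{a,e},{b,c},{b,d},{a,b,c},{a,d,e}} V34={{c,e},{d,e},{a,d,e},{c,d,e}} V36={{a,e},{a,d,e}} V45={{b,c},{b,d},{a,b,c}} V46={{a,c},{a,d},{b,c},{b,d},{a,b,c},{a,d,e}} V56={{b},{a,b},{b,c},{b,d},{a,b,c}}
  V123={{a,e},{d,e},{a,d,e},{c,d,e}} V124={{b,c},{b,d},{d,e},{a,b,c},{a,d,e},{c,d,e}} V125={{b},{a,b},{b,c},{b,d},{a,b,c}} V126={{b},{a,b},{a,e},{b,c},{b,d},{a,b,c},{a,d,e}} V134={{c,e},{d,e},{a,d,e},{c,d,e}} V136={{a,e},{a,d,e}} V145={{b,c},{b,d},{a,b,c}} V146={{b,c},{b,d},{a,b,c},{a,d,e}} V156={{b},{a,b},{b,c},{b,d},{a,b,c}} V234={{d,e},{a,d,e},{c,d,e}} V236={{a,e},{a,d,e}} V245={{b,c},{b,d},{a,b,c}} V246={{a,c},{a,d},{b,c},{b,d},{a,b,c},{a,d,e}} V256={{b},{a,b},{b,c},{b,d},{a,b,c}} V346={{a,d,e}} V456={{b,c},{b,d},{a,b,c}}
  V1234={{d,e},{a,d,e},{c,d,e}} V1236={{a,e},{a,d,e}} V1245={{b,c},{b,d},{a,b,c}} V1246={{b,c},{b,d},{a,b,c},{a,d,e}} V1256={{b},{a,b},{b,c},{b,d},{a,b,c}} V1346={{a,d,e}} V1456={{b,c},{b,d},{a,b,c}} V2346={{a,d,e}} V2456={{b,c},{b,d},{a,b,c}}
  V12346={{a,d,e}} V12456={{b,c},{b,d},{a,b,c}}
components per intersection:
  V1: {{b},{a,b},{b,c},{b,d},{a,b,c}} {{e},{a,e},{c,e},{d,e},{a,d,e},{c,d,e}}
  V2: {{a},{b},{d},{a,b},{a,c},{a,d},{a,e},{b,c},{b,d},{c,d},{d,e},{a,b,c},{a,d,e},{c,d,e}}
  V3: {{e},{a,e},{c,e},{d,e},{a,d,e},{c,d,e}}
  V4: {{c},{d},{a,c},{a,d},{b,c},{b,d},{c,d},{c,e},{d,e},{a,b,c},{a,d,e},{c,d,e}}
  V5: {{b},{a,b},{b,c},{b,d},{a,b,c}}
  V6: {{a},{b},{a,b},{a,c},{a,d},{a,e},{b,c},{b,d},{a,b,c},{a,d,e}}
  V12: {{b},{a,b},{b,c},{b,d},{a,b,c}} {{a,e},{d,e},{a,d,e},{c,d,e}}
  V13: {{e},{a,e},{c,e},{d,e},{a,d,e},{c,d,e}}
  V14: {{b,c},{a,b,c}} {{b,d}} {{c,e},{d,e},{a,d,e},{c,d,e}}
  V15: {{b},{a,b},{b,c},{b,d},{a,b,c}}
  V16: {{b},{a,b},{b,c},{b,d},{a,b,c}} {{a,e},{a,d,e}}
  V23: {{a,e},{d,e},{a,d,e},{c,d,e}}
  V24: {{d},{a,d},{b,d},{c,d},{d,e},{a,d,e},{c,d,e}} {{a,c},{b,c},{a,b,c}}
  V25: {{b},{a,b},{b,c},{b,d},{a,b,c}}
  V26: {{a},{b},{a,b},{a,c},{a,d},{a,e},{b,c},{b,d},{a,b,c},{a,d,e}}
  V34: {{c,e},{d,e},{a,d,e},{c,d,e}}
  V36: {{a,e},{a,d,e}}
  V45: {{b,c},{a,b,c}} {{b,d}}
  V46: {{a,c},{b,c},{a,b,c}} {{a,d},{a,d,e}} {{b,d}}
  V56: {{b},{a,b},{b,c},{b,d},{a,b,c}}
  V123: {{a,e},{d,e},{a,d,e},{c,d,e}}
  V124: {{b,c},{a,b,c}} {{b,d}} {{d,e},{a,d,e},{c,d,e}}
  V125: {{b},{a,b},{b,c},{b,d},{a,b,c}}
  V126: {{b},{a,b},{b,c},{b,d},{a,b,c}} {{a,e},{a,d,e}}
  V134: {{c,e},{d,e},{a,d,e},{c,d,e}}
  V136: {{a,e},{a,d,e}}
  V145: {{b,c},{a,b,c}} {{b,d}}
  V146: {{b,c},{a,b,c}} {{b,d}} {{a,d,e}}
  V156: {{b},{a,b},{b,c},{b,d},{a,b,c}}
  V234: {{d,e},{a,d,e},{c,d,e}}
  V236: {{a,e},{a,d,e}}
  V245: {{b,c},{a,b,c}} {{b,d}}
  V246: {{a,c},{b,c},{a,b,c}} {{a,d},{a,d,e}} {{b,d}}
  V256: {{b},{a,b},{b,c},{b,d},{a,b,c}}
  V346: {{a,d,e}}
  V456: {{b,c},{a,b,c}} {{b,d}}
  V1234: {{d,e},{a,d,e},{c,d,e}}
  V1236: {{a,e},{a,d,e}}
  V1245: {{b,c},{a,b,c}} {{b,d}}
  V1246: {{b,c},{a,b,c}} {{b,d}} {{a,d,e}}
  V1256: {{b},{a,b},{b,c},{b,d},{a,b,c}}
  V1346: {{a,d,e}}
  V1456: {{b,c},{a,b,c}} {{b,d}}
  V2346: {{a,d,e}}
  V2456: {{b,c},{a,b,c}} {{b,d}}
  V12346: {{a,d,e}}
  V12456: {{b,c},{a,b,c}} {{b,d}}
C dims 7,22,26,14; δ0: rk 6, SNF 1^6; δ1: rk 15, SNF 1^15; δ2: rk 11, SNF 1^11
Ȟ^0: (7−6)−0=1 ⇒ Z
Ȟ^1: (22−15)−6=1 ⇒ Z
Ȟ^2: (26−11)−15=0 ⇒ 0

Ȟ^0(U;F) ≅ Z,  Ȟ^1(U;F) ≅ Z,  Ȟ^2(U;F) ≅ 0


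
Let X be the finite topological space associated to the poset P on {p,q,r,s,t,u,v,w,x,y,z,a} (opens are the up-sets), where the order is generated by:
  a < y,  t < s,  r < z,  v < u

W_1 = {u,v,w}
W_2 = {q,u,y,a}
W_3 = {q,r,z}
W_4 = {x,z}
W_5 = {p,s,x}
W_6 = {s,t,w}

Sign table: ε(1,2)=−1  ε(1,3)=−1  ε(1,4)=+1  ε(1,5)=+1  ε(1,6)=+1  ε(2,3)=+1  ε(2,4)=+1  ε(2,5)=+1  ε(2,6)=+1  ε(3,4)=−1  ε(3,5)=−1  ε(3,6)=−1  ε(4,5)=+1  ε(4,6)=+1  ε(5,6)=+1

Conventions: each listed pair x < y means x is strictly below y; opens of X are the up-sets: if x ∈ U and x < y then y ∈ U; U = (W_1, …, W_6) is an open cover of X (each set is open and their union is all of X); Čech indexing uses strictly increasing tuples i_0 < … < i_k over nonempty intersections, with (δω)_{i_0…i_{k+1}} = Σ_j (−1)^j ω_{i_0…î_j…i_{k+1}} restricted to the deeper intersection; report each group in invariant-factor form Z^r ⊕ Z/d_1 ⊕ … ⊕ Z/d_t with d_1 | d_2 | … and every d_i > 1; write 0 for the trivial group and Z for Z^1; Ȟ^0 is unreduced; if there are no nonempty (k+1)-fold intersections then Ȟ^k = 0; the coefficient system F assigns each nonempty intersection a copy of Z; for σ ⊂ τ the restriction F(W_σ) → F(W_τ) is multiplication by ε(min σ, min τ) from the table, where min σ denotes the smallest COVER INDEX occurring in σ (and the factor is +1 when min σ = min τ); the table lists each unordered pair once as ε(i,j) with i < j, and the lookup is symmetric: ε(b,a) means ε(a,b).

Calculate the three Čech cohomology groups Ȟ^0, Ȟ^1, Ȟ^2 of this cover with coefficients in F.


intersection data:
  W12={u} W16={w} W23={q} W34={z} W45={x} W56={s}
C dims 6,6; δ0: rk 5, SNF 1^5
Ȟ^0 = (6 − 5) − 0 = 1, so Ȟ^0 ≅ Z
Ȟ^1 = (6 − 0) − 5 = 1, so Ȟ^1 ≅ Z
Ȟ^2 = (0 − 0) − 0 = 0, so Ȟ^2 ≅ 0

Ȟ^0(U;F) ≅ Z, Ȟ^1(U;F) ≅ Z and Ȟ^2(U;F) ≅ 0


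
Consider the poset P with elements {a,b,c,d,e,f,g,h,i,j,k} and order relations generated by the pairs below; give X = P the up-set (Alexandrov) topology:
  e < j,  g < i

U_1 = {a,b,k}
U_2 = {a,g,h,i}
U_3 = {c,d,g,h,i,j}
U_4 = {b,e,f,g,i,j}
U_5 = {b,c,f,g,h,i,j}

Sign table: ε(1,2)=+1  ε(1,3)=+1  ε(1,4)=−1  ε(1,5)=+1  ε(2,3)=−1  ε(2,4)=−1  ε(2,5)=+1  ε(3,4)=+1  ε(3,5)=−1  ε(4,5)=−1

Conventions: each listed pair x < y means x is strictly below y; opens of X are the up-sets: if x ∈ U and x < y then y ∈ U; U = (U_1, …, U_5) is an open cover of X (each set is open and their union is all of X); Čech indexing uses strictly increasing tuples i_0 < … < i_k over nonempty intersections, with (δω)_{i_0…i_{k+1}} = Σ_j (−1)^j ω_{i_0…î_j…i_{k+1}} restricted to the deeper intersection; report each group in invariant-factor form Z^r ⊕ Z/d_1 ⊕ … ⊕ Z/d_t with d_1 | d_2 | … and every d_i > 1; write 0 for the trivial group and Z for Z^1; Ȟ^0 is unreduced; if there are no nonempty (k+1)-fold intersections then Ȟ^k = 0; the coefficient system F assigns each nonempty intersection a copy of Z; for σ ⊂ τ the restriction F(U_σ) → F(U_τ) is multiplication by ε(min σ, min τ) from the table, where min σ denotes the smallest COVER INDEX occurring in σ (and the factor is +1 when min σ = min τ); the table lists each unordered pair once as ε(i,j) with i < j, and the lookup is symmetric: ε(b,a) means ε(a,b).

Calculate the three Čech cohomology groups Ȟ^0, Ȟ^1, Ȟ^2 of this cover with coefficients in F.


Ȟ^0(U;F) ≅ Z, Ȟ^1(U;F) ≅ Z and Ȟ^2(U;F) ≅ 0

nonempty overlaps:
  U12={a} U14={b} U15={b} U23={g,h,i} U24={g,i} U25={g,h,i} U34={g,i,j} U35={c,g,h,i,j} U45={b,f,g,i,j}
  U145={b} U234={g,i} U235={g,h,i} U245={g,i} U345={g,i,j}
  U2345={g,i}
C dims 5,9,5,1; δ0: rk 4, SNF 1^4; δ1: rk 4, SNF 1^4; δ2: rk 1, SNF 1^1
degree 0: 5−4−0 = 1 → Ȟ^0 ≅ Z
degree 1: 9−4−4 = 1 → Ȟ^1 ≅ Z
degree 2: 5−1−4 = 0 → Ȟ^2 ≅ 0


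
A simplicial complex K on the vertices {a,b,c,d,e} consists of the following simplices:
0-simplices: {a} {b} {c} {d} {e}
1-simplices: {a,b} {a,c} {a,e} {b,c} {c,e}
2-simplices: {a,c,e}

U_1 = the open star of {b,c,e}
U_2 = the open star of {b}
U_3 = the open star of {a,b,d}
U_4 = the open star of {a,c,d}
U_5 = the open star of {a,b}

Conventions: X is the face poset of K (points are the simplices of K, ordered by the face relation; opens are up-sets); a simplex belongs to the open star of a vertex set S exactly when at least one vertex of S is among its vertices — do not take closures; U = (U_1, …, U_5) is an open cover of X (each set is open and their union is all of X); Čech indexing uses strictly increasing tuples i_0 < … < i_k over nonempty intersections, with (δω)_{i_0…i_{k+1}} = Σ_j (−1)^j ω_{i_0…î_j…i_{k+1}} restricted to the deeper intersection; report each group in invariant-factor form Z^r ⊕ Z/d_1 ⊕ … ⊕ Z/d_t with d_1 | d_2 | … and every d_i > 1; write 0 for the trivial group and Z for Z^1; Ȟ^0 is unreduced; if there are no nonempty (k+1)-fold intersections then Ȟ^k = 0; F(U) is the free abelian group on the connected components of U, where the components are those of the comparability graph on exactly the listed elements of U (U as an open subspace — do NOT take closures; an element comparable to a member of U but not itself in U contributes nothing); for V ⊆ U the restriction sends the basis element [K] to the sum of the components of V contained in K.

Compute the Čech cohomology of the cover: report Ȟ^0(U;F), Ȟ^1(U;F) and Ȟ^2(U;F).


nonempty overlaps:
  U1={{b},{c},{e},{a,b},{a,c},{a,e},{b,c},{c,e},{a,c,e}} U2={{b},{a,b},{b,c}} U3={{a},{b},{d},{a,b},{a,c},{a,e},{b,c},{a,c,e}} U4={{a},{c},{d},{a,b},{a,c},{a,e},{b,c},{c,e},{a,c,e}} U5={{a},{b},{a,b},{a,c},{a,e},{b,c},{a,c,e}}
  U12={{b},{a,b},{b,c}} U13={{b},{a,b},{a,c},{a,e},{b,c},{a,c,e}} U14={{c},{a,b},{a,c},{a,e},{b,c},{c,e},{a,c,e}} U15={{b},{a,b},{a,c},{a,e},{b,c},{a,c,e}} U23={{b},{a,b},{b,c}} U24={{a,b},{b,c}} U25={{b},{a,b},{b,c}} U34={{a},{d},{a,b},{a,c},{a,e},{b,c},{a,c,e}} U35={{a},{b},{a,b},{a,c},{a,e},{b,c},{a,c,e}} U45={{a},{a,b},{a,c},{a,e},{b,c},{a,c,e}}
  U123={{b},{a,b},{b,c}} U124={{a,b},{b,c}} U125={{b},{a,b},{b,c}} U134={{a,b},{a,c},{a,e},{b,c},{a,c,e}} U135={{b},{a,b},{a,c},{a,e},{b,c},{a,c,e}} U145={{a,b},{a,c},{a,e},{b,c},{a,c,e}} U234={{a,b},{b,c}} U235={{b},{a,b},{b,c}} U245={{a,b},{b,c}} U345={{a},{a,b},{a,c},{a,e},{b,c},{a,c,e}}
  U1234={{a,b},{b,c}} U1235={{b},{a,b},{b,c}} U1245={{a,b},{b,c}} U1345={{a,b},{a,c},{a,e},{b,c},{a,c,e}} U2345={{a,b},{b,c}}
  U12345={{a,b},{b,c}}
components per intersection:
  U1: {{b},{c},{e},{a,b},{a,c},{a,e},{b,c},{c,e},{a,c,e}}
  U2: {{b},{a,b},{b,c}}
  U3: {{a},{b},{a,b},{a,c},{a,e},{b,c},{a,c,e}} {{d}}
  U4: {{a},{c},{a,b},{a,c},{a,e},{b,c},{c,e},{a,c,e}} {{d}}
  U5: {{a},{b},{a,b},{a,c},{a,e},{b,c},{a,c,e}}
  U12: {{b},{a,b},{b,c}}
  U13: {{b},{a,b},{b,c}} {{a,c},{a,e},{a,c,e}}
  U14: {{c},{a,c},{a,e},{b,c},{c,e},{a,c,e}} {{a,b}}
  U15: {{b},{a,b},{b,c}} {{a,c},{a,e},{a,c,e}}
  U23: {{b},{a,b},{b,c}}
  U24: {{a,b}} {{b,c}}
  U25: {{b},{a,b},{b,c}}
  U34: {{a},{a,b},{a,c},{a,e},{a,c,e}} {{d}} {{b,c}}
  U35: {{a},{b},{a,b},{a,c},{a,e},{b,c},{a,c,e}}
  U45: {{a},{a,b},{a,c},{a,e},{a,c,e}} {{b,c}}
  U123: {{b},{a,b},{b,c}}
  U124: {{a,b}} {{b,c}}
  U125: {{b},{a,b},{b,c}}
  U134: {{a,b}} {{a,c},{a,e},{a,c,e}} {{b,c}}
  U135: {{b},{a,b},{b,c}} {{a,c},{a,e},{a,c,e}}
  U145: {{a,b}} {{a,c},{a,e},{a,c,e}} {{b,c}}
  U234: {{a,b}} {{b,c}}
  U235: {{b},{a,b},{b,c}}
  U245: {{a,b}} {{b,c}}
  U345: {{a},{a,b},{a,c},{a,e},{a,c,e}} {{b,c}}
  U1234: {{a,b}} {{b,c}}
  U1235: {{b},{a,b},{b,c}}
  U1245: {{a,b}} {{b,c}}
  U1345: {{a,b}} {{a,c},{a,e},{a,c,e}} {{b,c}}
  U2345: {{a,b}} {{b,c}}
  U12345: {{a,b}} {{b,c}}
C dims 7,17,19,10; δ0: rk 5, SNF 1^5; δ1: rk 11, SNF 1^11; δ2: rk 8, SNF 1^8
degree 0: 7−5−0 = 2 → Ȟ^0 ≅ Z^2
degree 1: 17−11−5 = 1 → Ȟ^1 ≅ Z
degree 2: 19−8−11 = 0 → Ȟ^2 ≅ 0

Ȟ^0(U;F) ≅ Z^2, Ȟ^1(U;F) ≅ Z, Ȟ^2(U;F) ≅ 0
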